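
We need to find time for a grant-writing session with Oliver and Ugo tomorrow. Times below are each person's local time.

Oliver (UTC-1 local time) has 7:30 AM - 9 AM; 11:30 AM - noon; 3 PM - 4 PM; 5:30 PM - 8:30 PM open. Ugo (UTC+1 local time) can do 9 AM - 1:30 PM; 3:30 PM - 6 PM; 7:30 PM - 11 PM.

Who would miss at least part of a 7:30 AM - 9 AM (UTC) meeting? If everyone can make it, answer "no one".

Oliver, Ugo

Oliver in UTC: 08:30-10:00, 12:30-13:00, 16:00-17:00, 18:30-21:30 (add 1h to convert from UTC-1).
Ugo in UTC: 08:00-12:30, 14:30-17:00, 18:30-22:00 (subtract 1h to convert from UTC+1).
Oliver: not fully free for 07:30-09:00. Ugo: not fully free for 07:30-09:00.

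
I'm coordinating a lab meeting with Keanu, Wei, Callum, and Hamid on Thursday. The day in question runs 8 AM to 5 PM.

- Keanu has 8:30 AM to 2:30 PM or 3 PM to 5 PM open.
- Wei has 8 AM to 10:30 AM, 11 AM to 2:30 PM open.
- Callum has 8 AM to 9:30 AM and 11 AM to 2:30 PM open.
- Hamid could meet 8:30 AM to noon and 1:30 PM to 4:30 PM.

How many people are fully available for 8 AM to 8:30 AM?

2

Wei and Callum can make the full 08:00-08:30 slot — that's 2.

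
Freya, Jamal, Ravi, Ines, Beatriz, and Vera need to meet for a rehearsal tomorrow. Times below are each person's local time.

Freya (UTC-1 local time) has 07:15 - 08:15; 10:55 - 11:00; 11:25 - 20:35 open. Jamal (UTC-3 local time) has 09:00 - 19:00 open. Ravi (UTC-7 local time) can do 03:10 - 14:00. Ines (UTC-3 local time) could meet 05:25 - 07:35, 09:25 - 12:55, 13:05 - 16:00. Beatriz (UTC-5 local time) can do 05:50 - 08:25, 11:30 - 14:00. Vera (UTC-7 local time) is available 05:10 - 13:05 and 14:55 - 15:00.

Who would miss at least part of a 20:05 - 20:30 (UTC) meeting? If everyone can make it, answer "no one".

Freya in UTC: 08:15-09:15, 11:55-12:00, 12:25-21:35 (add 1h to convert from UTC-1).
Jamal in UTC: 12:00-22:00 (add 3h to convert from UTC-3).
Ravi in UTC: 10:10-21:00 (add 7h to convert from UTC-7).
Ines in UTC: 08:25-10:35, 12:25-15:55, 16:05-19:00 (add 3h to convert from UTC-3).
Beatriz in UTC: 10:50-13:25, 16:30-19:00 (add 5h to convert from UTC-5).
Vera in UTC: 12:10-20:05, 21:55-22:00 (add 7h to convert from UTC-7).
Freya: free for 20:05-20:30. Jamal: free for 20:05-20:30. Ravi: free for 20:05-20:30. Ines: not fully free for 20:05-20:30. Beatriz: not fully free for 20:05-20:30. Vera: not fully free for 20:05-20:30.

Beatriz, Ines, Vera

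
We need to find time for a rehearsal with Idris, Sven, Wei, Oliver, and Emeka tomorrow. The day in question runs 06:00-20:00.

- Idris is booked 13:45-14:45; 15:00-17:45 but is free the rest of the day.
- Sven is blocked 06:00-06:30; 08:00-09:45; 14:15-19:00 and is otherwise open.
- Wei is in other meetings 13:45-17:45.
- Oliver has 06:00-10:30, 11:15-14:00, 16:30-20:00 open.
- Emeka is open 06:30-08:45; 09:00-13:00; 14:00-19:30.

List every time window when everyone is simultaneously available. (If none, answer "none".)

06:30-08:00, 09:45-10:30, 11:15-13:00, 19:00-19:30

Idris free: 06:00-13:45, 14:45-15:00, 17:45-20:00 (invert busy blocks within the working day).
Sven free: 06:30-08:00, 09:45-14:15, 19:00-20:00 (invert busy blocks within the working day).
Wei free: 06:00-13:45, 17:45-20:00 (invert busy blocks within the working day).
Oliver free: 06:00-10:30, 11:15-14:00, 16:30-20:00.
Emeka free: 06:30-08:45, 09:00-13:00, 14:00-19:30.
Idris ∩ Sven: 06:30-08:00, 09:45-13:45, 19:00-20:00.
Idris ∩ Sven ∩ Wei: 06:30-08:00, 09:45-13:45, 19:00-20:00.
Idris ∩ Sven ∩ Wei ∩ Oliver: 06:30-08:00, 09:45-10:30, 11:15-13:45, 19:00-20:00.
Idris ∩ Sven ∩ Wei ∩ Oliver ∩ Emeka: 06:30-08:00, 09:45-10:30, 11:15-13:00, 19:00-19:30.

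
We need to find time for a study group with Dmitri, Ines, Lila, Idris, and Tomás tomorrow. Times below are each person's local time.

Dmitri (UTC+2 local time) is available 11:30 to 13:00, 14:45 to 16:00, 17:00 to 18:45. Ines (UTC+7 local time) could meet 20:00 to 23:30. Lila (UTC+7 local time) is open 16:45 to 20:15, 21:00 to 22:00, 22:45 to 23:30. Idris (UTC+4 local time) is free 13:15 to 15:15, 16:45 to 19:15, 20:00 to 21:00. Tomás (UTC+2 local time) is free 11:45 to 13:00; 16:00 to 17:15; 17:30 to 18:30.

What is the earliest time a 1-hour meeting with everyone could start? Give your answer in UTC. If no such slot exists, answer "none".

Dmitri in UTC: 09:30-11:00, 12:45-14:00, 15:00-16:45 (subtract 2h to convert from UTC+2).
Ines in UTC: 13:00-16:30 (subtract 7h to convert from UTC+7).
Lila in UTC: 09:45-13:15, 14:00-15:00, 15:45-16:30 (subtract 7h to convert from UTC+7).
Idris in UTC: 09:15-11:15, 12:45-15:15, 16:00-17:00 (subtract 4h to convert from UTC+4).
Tomás in UTC: 09:45-11:00, 14:00-15:15, 15:30-16:30 (subtract 2h to convert from UTC+2).
Dmitri ∩ Ines: 13:00-14:00, 15:00-16:30.
Dmitri ∩ Ines ∩ Lila: 13:00-13:15, 15:45-16:30.
Dmitri ∩ Ines ∩ Lila ∩ Idris: 13:00-13:15, 16:00-16:30.
Dmitri ∩ Ines ∩ Lila ∩ Idris ∩ Tomás: 16:00-16:30.
No common window is at least 60 minutes long.

none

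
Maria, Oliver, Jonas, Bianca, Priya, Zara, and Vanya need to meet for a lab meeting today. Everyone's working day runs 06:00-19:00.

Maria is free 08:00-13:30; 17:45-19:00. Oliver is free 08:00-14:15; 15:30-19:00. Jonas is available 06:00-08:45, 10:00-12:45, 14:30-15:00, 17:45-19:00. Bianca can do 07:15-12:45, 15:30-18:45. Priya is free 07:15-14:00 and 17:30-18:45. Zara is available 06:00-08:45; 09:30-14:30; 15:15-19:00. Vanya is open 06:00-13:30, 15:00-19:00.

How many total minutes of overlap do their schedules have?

Maria ∩ Oliver: 08:00-13:30, 17:45-19:00.
Maria ∩ Oliver ∩ Jonas: 08:00-08:45, 10:00-12:45, 17:45-19:00.
Maria ∩ Oliver ∩ Jonas ∩ Bianca: 08:00-08:45, 10:00-12:45, 17:45-18:45.
Maria ∩ Oliver ∩ Jonas ∩ Bianca ∩ Priya: 08:00-08:45, 10:00-12:45, 17:45-18:45.
Maria ∩ Oliver ∩ Jonas ∩ Bianca ∩ Priya ∩ Zara: 08:00-08:45, 10:00-12:45, 17:45-18:45.
Maria ∩ Oliver ∩ Jonas ∩ Bianca ∩ Priya ∩ Zara ∩ Vanya: 08:00-08:45, 10:00-12:45, 17:45-18:45.
So the common availability across everyone is 08:00-08:45, 10:00-12:45, 17:45-18:45.
Summing the common windows: 45 + 165 + 60 = 270 minutes.

270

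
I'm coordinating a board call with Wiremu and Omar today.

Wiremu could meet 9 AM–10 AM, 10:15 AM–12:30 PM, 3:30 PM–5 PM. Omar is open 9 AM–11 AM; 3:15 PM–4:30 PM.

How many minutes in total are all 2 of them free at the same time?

Wiremu ∩ Omar: 09:00-10:00, 10:15-11:00, 15:30-16:30.
So the common availability across everyone is 09:00-10:00, 10:15-11:00, 15:30-16:30.
Summing the common windows: 60 + 45 + 60 = 165 minutes.

165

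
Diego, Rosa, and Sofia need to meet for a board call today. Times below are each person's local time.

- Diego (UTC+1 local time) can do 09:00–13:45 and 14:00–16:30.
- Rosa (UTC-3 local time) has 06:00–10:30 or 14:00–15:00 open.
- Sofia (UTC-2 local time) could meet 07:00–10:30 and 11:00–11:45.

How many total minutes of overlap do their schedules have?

Diego in UTC: 08:00-12:45, 13:00-15:30 (subtract 1h to convert from UTC+1).
Rosa in UTC: 09:00-13:30, 17:00-18:00 (add 3h to convert from UTC-3).
Sofia in UTC: 09:00-12:30, 13:00-13:45 (add 2h to convert from UTC-2).
Diego ∩ Rosa: 09:00-12:45, 13:00-13:30.
Diego ∩ Rosa ∩ Sofia: 09:00-12:30, 13:00-13:30.
So the common availability across everyone is 09:00-12:30, 13:00-13:30.
Summing the common windows: 210 + 30 = 240 minutes.

240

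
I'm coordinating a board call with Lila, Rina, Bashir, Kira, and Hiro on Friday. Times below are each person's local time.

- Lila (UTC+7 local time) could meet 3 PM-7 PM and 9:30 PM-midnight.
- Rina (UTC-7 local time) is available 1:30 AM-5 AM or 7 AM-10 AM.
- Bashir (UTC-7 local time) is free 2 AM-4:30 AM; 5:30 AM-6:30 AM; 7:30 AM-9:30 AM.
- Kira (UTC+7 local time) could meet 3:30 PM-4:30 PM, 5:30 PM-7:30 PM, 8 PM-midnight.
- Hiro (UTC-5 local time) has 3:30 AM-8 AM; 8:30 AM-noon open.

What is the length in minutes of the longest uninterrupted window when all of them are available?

120

Lila in UTC: 08:00-12:00, 14:30-17:00 (subtract 7h to convert from UTC+7).
Rina in UTC: 08:30-12:00, 14:00-17:00 (add 7h to convert from UTC-7).
Bashir in UTC: 09:00-11:30, 12:30-13:30, 14:30-16:30 (add 7h to convert from UTC-7).
Kira in UTC: 08:30-09:30, 10:30-12:30, 13:00-17:00 (subtract 7h to convert from UTC+7).
Hiro in UTC: 08:30-13:00, 13:30-17:00 (add 5h to convert from UTC-5).
Lila ∩ Rina: 08:30-12:00, 14:30-17:00.
Lila ∩ Rina ∩ Bashir: 09:00-11:30, 14:30-16:30.
Lila ∩ Rina ∩ Bashir ∩ Kira: 09:00-09:30, 10:30-11:30, 14:30-16:30.
Lila ∩ Rina ∩ Bashir ∩ Kira ∩ Hiro: 09:00-09:30, 10:30-11:30, 14:30-16:30.
Those are the intersection windows.
The longest is 14:30-16:30 at 120 minutes.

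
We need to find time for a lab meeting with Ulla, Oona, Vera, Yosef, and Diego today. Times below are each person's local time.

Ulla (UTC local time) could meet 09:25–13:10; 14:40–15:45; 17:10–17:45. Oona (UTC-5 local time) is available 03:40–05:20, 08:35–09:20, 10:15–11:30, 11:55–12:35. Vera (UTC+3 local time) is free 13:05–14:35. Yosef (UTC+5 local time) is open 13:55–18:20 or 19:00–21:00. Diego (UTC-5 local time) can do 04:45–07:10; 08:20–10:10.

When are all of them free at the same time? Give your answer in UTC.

10:05-10:20

Ulla in UTC: 09:25-13:10, 14:40-15:45, 17:10-17:45.
Oona in UTC: 08:40-10:20, 13:35-14:20, 15:15-16:30, 16:55-17:35 (add 5h to convert from UTC-5).
Vera in UTC: 10:05-11:35 (subtract 3h to convert from UTC+3).
Yosef in UTC: 08:55-13:20, 14:00-16:00 (subtract 5h to convert from UTC+5).
Diego in UTC: 09:45-12:10, 13:20-15:10 (add 5h to convert from UTC-5).
Ulla ∩ Oona: 09:25-10:20, 15:15-15:45, 17:10-17:35.
Ulla ∩ Oona ∩ Vera: 10:05-10:20.
Ulla ∩ Oona ∩ Vera ∩ Yosef: 10:05-10:20.
Ulla ∩ Oona ∩ Vera ∩ Yosef ∩ Diego: 10:05-10:20.
So the common availability across everyone is 10:05-10:20.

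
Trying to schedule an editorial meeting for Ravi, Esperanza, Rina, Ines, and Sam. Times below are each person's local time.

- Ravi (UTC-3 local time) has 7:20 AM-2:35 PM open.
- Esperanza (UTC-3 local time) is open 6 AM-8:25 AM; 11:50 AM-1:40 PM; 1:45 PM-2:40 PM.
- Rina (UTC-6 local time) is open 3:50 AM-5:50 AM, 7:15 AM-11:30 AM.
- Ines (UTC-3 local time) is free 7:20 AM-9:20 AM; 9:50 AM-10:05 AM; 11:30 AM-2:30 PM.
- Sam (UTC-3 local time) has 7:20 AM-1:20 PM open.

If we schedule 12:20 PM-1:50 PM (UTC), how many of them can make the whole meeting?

Ravi in UTC: 10:20-17:35 (add 3h to convert from UTC-3).
Esperanza in UTC: 09:00-11:25, 14:50-16:40, 16:45-17:40 (add 3h to convert from UTC-3).
Rina in UTC: 09:50-11:50, 13:15-17:30 (add 6h to convert from UTC-6).
Ines in UTC: 10:20-12:20, 12:50-13:05, 14:30-17:30 (add 3h to convert from UTC-3).
Sam in UTC: 10:20-16:20 (add 3h to convert from UTC-3).
Ravi and Sam can make the full 12:20-13:50 slot — that's 2.

2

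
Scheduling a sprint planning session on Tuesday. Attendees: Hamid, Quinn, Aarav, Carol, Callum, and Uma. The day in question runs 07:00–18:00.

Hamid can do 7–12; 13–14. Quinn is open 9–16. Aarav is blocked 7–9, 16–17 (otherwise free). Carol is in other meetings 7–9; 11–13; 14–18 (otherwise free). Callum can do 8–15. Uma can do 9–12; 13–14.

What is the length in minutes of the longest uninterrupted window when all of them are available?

Hamid free: 07:00-12:00, 13:00-14:00.
Quinn free: 09:00-16:00.
Aarav free: 09:00-16:00, 17:00-18:00 (invert busy blocks within the working day).
Carol free: 09:00-11:00, 13:00-14:00 (invert busy blocks within the working day).
Callum free: 08:00-15:00.
Uma free: 09:00-12:00, 13:00-14:00.
Hamid ∩ Quinn: 09:00-12:00, 13:00-14:00.
Hamid ∩ Quinn ∩ Aarav: 09:00-12:00, 13:00-14:00.
Hamid ∩ Quinn ∩ Aarav ∩ Carol: 09:00-11:00, 13:00-14:00.
Hamid ∩ Quinn ∩ Aarav ∩ Carol ∩ Callum: 09:00-11:00, 13:00-14:00.
Hamid ∩ Quinn ∩ Aarav ∩ Carol ∩ Callum ∩ Uma: 09:00-11:00, 13:00-14:00.
The longest is 09:00-11:00 at 120 minutes.

120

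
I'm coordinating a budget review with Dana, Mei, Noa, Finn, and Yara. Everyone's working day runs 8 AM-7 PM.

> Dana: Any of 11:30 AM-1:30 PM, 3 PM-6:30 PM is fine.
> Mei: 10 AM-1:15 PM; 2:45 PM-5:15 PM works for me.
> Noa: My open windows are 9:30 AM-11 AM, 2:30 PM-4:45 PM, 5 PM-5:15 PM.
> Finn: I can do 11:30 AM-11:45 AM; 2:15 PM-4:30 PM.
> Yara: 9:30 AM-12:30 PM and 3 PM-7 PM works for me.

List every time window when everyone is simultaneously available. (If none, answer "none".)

15:00-16:30

Dana ∩ Mei: 11:30-13:15, 15:00-17:15.
Dana ∩ Mei ∩ Noa: 15:00-16:45, 17:00-17:15.
Dana ∩ Mei ∩ Noa ∩ Finn: 15:00-16:30.
Dana ∩ Mei ∩ Noa ∩ Finn ∩ Yara: 15:00-16:30.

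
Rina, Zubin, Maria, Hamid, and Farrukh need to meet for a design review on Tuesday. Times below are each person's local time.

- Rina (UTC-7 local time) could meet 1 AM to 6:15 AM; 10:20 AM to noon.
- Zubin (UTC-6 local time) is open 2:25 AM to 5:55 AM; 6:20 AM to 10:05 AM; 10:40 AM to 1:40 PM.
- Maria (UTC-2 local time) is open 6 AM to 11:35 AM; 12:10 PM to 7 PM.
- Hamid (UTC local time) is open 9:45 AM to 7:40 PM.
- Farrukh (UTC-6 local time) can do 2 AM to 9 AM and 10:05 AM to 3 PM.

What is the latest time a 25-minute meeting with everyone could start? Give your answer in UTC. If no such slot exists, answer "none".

18:35

Rina in UTC: 08:00-13:15, 17:20-19:00 (add 7h to convert from UTC-7).
Zubin in UTC: 08:25-11:55, 12:20-16:05, 16:40-19:40 (add 6h to convert from UTC-6).
Maria in UTC: 08:00-13:35, 14:10-21:00 (add 2h to convert from UTC-2).
Hamid in UTC: 09:45-19:40.
Farrukh in UTC: 08:00-15:00, 16:05-21:00 (add 6h to convert from UTC-6).
Rina ∩ Zubin: 08:25-11:55, 12:20-13:15, 17:20-19:00.
Rina ∩ Zubin ∩ Maria: 08:25-11:55, 12:20-13:15, 17:20-19:00.
Rina ∩ Zubin ∩ Maria ∩ Hamid: 09:45-11:55, 12:20-13:15, 17:20-19:00.
Rina ∩ Zubin ∩ Maria ∩ Hamid ∩ Farrukh: 09:45-11:55, 12:20-13:15, 17:20-19:00.
The last common window of at least 25 minutes is 17:20-19:00; a 25-minute meeting can start as late as 18:35 and still end by 19:00.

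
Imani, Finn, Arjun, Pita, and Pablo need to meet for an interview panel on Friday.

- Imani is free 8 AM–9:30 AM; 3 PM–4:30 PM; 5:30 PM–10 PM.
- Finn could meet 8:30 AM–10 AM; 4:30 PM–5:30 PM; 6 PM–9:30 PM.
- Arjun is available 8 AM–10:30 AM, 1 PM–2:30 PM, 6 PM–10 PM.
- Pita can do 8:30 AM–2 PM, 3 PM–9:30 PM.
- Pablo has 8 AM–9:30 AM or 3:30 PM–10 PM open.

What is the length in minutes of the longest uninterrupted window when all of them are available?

210

Imani ∩ Finn: 08:30-09:30, 18:00-21:30.
Imani ∩ Finn ∩ Arjun: 08:30-09:30, 18:00-21:30.
Imani ∩ Finn ∩ Arjun ∩ Pita: 08:30-09:30, 18:00-21:30.
Imani ∩ Finn ∩ Arjun ∩ Pita ∩ Pablo: 08:30-09:30, 18:00-21:30.
The longest is 18:00-21:30 at 210 minutes.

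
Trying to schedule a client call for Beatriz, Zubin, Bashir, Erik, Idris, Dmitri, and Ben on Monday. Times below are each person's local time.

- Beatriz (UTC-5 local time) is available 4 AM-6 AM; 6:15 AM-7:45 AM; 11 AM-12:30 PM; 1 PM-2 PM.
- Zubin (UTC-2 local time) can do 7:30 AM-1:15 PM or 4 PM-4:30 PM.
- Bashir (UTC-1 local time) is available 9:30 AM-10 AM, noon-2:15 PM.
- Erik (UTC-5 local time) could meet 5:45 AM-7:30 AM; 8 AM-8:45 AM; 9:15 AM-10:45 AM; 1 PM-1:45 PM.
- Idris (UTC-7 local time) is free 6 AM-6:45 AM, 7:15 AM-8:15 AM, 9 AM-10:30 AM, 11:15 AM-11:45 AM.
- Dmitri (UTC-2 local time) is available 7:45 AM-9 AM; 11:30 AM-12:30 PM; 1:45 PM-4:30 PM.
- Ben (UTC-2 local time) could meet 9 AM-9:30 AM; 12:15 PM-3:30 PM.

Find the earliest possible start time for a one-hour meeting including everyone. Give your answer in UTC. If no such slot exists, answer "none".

none

Beatriz in UTC: 09:00-11:00, 11:15-12:45, 16:00-17:30, 18:00-19:00 (add 5h to convert from UTC-5).
Zubin in UTC: 09:30-15:15, 18:00-18:30 (add 2h to convert from UTC-2).
Bashir in UTC: 10:30-11:00, 13:00-15:15 (add 1h to convert from UTC-1).
Erik in UTC: 10:45-12:30, 13:00-13:45, 14:15-15:45, 18:00-18:45 (add 5h to convert from UTC-5).
Idris in UTC: 13:00-13:45, 14:15-15:15, 16:00-17:30, 18:15-18:45 (add 7h to convert from UTC-7).
Dmitri in UTC: 09:45-11:00, 13:30-14:30, 15:45-18:30 (add 2h to convert from UTC-2).
Ben in UTC: 11:00-11:30, 14:15-17:30 (add 2h to convert from UTC-2).
Beatriz ∩ Zubin: 09:30-11:00, 11:15-12:45, 18:00-18:30.
Beatriz ∩ Zubin ∩ Bashir: 10:30-11:00.
Beatriz ∩ Zubin ∩ Bashir ∩ Erik: 10:45-11:00.
Beatriz ∩ Zubin ∩ Bashir ∩ Erik ∩ Idris: ∅.
Beatriz ∩ Zubin ∩ Bashir ∩ Erik ∩ Idris ∩ Dmitri: ∅.
Beatriz ∩ Zubin ∩ Bashir ∩ Erik ∩ Idris ∩ Dmitri ∩ Ben: ∅.
There is no time when everyone is free.
No common window is at least 60 minutes long.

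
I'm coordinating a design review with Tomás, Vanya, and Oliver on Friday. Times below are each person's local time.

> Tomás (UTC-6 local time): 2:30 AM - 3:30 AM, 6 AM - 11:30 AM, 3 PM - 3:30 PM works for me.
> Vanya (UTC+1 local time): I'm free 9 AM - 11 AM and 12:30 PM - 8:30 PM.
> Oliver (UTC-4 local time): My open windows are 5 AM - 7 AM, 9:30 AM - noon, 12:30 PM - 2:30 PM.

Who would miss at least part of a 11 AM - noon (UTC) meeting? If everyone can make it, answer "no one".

Tomás in UTC: 08:30-09:30, 12:00-17:30, 21:00-21:30 (add 6h to convert from UTC-6).
Vanya in UTC: 08:00-10:00, 11:30-19:30 (subtract 1h to convert from UTC+1).
Oliver in UTC: 09:00-11:00, 13:30-16:00, 16:30-18:30 (add 4h to convert from UTC-4).
Tomás: not fully free for 11:00-12:00. Vanya: not fully free for 11:00-12:00. Oliver: not fully free for 11:00-12:00.

Oliver, Tomás, Vanya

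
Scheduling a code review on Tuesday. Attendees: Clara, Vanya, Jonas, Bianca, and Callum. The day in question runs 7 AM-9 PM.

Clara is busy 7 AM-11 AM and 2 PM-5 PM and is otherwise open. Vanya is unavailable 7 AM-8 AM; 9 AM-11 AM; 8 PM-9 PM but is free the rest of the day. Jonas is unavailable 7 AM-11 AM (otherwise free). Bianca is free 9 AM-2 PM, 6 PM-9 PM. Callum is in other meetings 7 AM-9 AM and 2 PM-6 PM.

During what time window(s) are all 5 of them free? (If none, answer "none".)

11:00-14:00, 18:00-20:00

Clara free: 11:00-14:00, 17:00-21:00 (invert busy blocks within the working day).
Vanya free: 08:00-09:00, 11:00-20:00 (invert busy blocks within the working day).
Jonas free: 11:00-21:00 (invert busy blocks within the working day).
Bianca free: 09:00-14:00, 18:00-21:00.
Callum free: 09:00-14:00, 18:00-21:00 (invert busy blocks within the working day).
Clara ∩ Vanya: 11:00-14:00, 17:00-20:00.
Clara ∩ Vanya ∩ Jonas: 11:00-14:00, 17:00-20:00.
Clara ∩ Vanya ∩ Jonas ∩ Bianca: 11:00-14:00, 18:00-20:00.
Clara ∩ Vanya ∩ Jonas ∩ Bianca ∩ Callum: 11:00-14:00, 18:00-20:00.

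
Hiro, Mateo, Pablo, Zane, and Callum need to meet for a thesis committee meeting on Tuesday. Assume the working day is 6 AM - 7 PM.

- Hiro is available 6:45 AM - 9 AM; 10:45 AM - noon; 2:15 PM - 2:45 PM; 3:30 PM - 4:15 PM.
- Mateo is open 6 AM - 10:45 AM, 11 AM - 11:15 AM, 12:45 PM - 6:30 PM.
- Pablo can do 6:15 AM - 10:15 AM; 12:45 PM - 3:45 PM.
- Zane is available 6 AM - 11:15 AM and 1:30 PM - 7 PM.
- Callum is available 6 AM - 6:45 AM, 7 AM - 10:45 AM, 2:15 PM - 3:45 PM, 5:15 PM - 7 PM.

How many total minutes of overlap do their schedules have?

165

Hiro ∩ Mateo: 06:45-09:00, 11:00-11:15, 14:15-14:45, 15:30-16:15.
Hiro ∩ Mateo ∩ Pablo: 06:45-09:00, 14:15-14:45, 15:30-15:45.
Hiro ∩ Mateo ∩ Pablo ∩ Zane: 06:45-09:00, 14:15-14:45, 15:30-15:45.
Hiro ∩ Mateo ∩ Pablo ∩ Zane ∩ Callum: 07:00-09:00, 14:15-14:45, 15:30-15:45.
Summing the common windows: 120 + 30 + 15 = 165 minutes.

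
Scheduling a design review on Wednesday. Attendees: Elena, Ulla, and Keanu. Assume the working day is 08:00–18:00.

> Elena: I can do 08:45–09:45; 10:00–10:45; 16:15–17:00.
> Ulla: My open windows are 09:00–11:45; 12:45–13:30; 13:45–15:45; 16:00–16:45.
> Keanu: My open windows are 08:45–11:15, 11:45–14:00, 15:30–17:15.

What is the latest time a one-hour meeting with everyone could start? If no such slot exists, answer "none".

none

Elena ∩ Ulla: 09:00-09:45, 10:00-10:45, 16:15-16:45.
Elena ∩ Ulla ∩ Keanu: 09:00-09:45, 10:00-10:45, 16:15-16:45.
Those are the intersection windows.
No common window is at least 60 minutes long.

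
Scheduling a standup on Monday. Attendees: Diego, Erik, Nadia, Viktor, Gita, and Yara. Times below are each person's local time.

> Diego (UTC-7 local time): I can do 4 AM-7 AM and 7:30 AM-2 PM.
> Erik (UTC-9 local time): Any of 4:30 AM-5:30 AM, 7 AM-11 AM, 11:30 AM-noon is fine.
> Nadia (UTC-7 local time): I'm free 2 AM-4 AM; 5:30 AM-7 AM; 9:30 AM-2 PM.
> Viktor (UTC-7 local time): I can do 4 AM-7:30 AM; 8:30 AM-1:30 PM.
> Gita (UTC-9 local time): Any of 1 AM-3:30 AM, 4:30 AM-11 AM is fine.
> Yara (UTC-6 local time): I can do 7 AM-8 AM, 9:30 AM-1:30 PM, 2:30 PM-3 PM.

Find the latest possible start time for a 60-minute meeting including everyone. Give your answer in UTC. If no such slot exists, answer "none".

18:30

Diego in UTC: 11:00-14:00, 14:30-21:00 (add 7h to convert from UTC-7).
Erik in UTC: 13:30-14:30, 16:00-20:00, 20:30-21:00 (add 9h to convert from UTC-9).
Nadia in UTC: 09:00-11:00, 12:30-14:00, 16:30-21:00 (add 7h to convert from UTC-7).
Viktor in UTC: 11:00-14:30, 15:30-20:30 (add 7h to convert from UTC-7).
Gita in UTC: 10:00-12:30, 13:30-20:00 (add 9h to convert from UTC-9).
Yara in UTC: 13:00-14:00, 15:30-19:30, 20:30-21:00 (add 6h to convert from UTC-6).
Diego ∩ Erik: 13:30-14:00, 16:00-20:00, 20:30-21:00.
Diego ∩ Erik ∩ Nadia: 13:30-14:00, 16:30-20:00, 20:30-21:00.
Diego ∩ Erik ∩ Nadia ∩ Viktor: 13:30-14:00, 16:30-20:00.
Diego ∩ Erik ∩ Nadia ∩ Viktor ∩ Gita: 13:30-14:00, 16:30-20:00.
Diego ∩ Erik ∩ Nadia ∩ Viktor ∩ Gita ∩ Yara: 13:30-14:00, 16:30-19:30.
Those are the intersection windows.
The last common window of at least 60 minutes is 16:30-19:30; a 60-minute meeting can start as late as 18:30 and still end by 19:30.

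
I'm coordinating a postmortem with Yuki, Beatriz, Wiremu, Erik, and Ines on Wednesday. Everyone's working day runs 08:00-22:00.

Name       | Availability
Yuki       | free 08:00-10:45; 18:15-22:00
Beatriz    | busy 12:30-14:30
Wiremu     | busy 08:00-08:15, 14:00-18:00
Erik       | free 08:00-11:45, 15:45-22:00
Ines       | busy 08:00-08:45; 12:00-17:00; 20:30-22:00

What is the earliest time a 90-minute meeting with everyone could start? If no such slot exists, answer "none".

08:45

Yuki free: 08:00-10:45, 18:15-22:00.
Beatriz free: 08:00-12:30, 14:30-22:00 (invert busy blocks within the working day).
Wiremu free: 08:15-14:00, 18:00-22:00 (invert busy blocks within the working day).
Erik free: 08:00-11:45, 15:45-22:00.
Ines free: 08:45-12:00, 17:00-20:30 (invert busy blocks within the working day).
Yuki ∩ Beatriz: 08:00-10:45, 18:15-22:00.
Yuki ∩ Beatriz ∩ Wiremu: 08:15-10:45, 18:15-22:00.
Yuki ∩ Beatriz ∩ Wiremu ∩ Erik: 08:15-10:45, 18:15-22:00.
Yuki ∩ Beatriz ∩ Wiremu ∩ Erik ∩ Ines: 08:45-10:45, 18:15-20:30.
The first common window of at least 90 minutes is 08:45-10:45, so the earliest start is 08:45.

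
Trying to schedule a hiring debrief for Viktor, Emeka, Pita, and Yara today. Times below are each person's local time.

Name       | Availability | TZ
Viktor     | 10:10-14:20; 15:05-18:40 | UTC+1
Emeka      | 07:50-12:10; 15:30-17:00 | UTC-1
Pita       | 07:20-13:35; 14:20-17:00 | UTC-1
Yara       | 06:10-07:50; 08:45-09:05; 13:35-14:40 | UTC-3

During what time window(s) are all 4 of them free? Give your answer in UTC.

Viktor in UTC: 09:10-13:20, 14:05-17:40 (subtract 1h to convert from UTC+1).
Emeka in UTC: 08:50-13:10, 16:30-18:00 (add 1h to convert from UTC-1).
Pita in UTC: 08:20-14:35, 15:20-18:00 (add 1h to convert from UTC-1).
Yara in UTC: 09:10-10:50, 11:45-12:05, 16:35-17:40 (add 3h to convert from UTC-3).
Viktor ∩ Emeka: 09:10-13:10, 16:30-17:40.
Viktor ∩ Emeka ∩ Pita: 09:10-13:10, 16:30-17:40.
Viktor ∩ Emeka ∩ Pita ∩ Yara: 09:10-10:50, 11:45-12:05, 16:35-17:40.

09:10-10:50, 11:45-12:05, 16:35-17:40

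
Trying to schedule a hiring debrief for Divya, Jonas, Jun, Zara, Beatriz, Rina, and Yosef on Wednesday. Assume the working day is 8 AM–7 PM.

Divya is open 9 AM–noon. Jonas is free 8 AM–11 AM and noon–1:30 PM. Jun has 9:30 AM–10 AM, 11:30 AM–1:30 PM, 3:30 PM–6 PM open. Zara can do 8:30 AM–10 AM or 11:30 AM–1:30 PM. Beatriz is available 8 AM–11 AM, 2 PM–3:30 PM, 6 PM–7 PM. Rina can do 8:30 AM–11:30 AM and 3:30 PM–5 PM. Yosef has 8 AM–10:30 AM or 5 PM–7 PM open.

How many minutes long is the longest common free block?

Divya ∩ Jonas: 09:00-11:00.
Divya ∩ Jonas ∩ Jun: 09:30-10:00.
Divya ∩ Jonas ∩ Jun ∩ Zara: 09:30-10:00.
Divya ∩ Jonas ∩ Jun ∩ Zara ∩ Beatriz: 09:30-10:00.
Divya ∩ Jonas ∩ Jun ∩ Zara ∩ Beatriz ∩ Rina: 09:30-10:00.
Divya ∩ Jonas ∩ Jun ∩ Zara ∩ Beatriz ∩ Rina ∩ Yosef: 09:30-10:00.
The longest is 09:30-10:00 at 30 minutes.

30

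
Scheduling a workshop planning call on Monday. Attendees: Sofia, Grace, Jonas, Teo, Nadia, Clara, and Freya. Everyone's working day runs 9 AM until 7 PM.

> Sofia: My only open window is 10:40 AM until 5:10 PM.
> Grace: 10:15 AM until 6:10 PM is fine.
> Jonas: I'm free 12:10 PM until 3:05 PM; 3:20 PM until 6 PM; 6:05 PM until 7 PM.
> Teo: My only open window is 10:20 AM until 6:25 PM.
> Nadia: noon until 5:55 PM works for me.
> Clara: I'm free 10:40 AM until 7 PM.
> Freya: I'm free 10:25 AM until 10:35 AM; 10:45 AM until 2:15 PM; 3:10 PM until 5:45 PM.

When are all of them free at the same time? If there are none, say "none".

12:10-14:15, 15:20-17:10

Sofia ∩ Grace: 10:40-17:10.
Sofia ∩ Grace ∩ Jonas: 12:10-15:05, 15:20-17:10.
Sofia ∩ Grace ∩ Jonas ∩ Teo: 12:10-15:05, 15:20-17:10.
Sofia ∩ Grace ∩ Jonas ∩ Teo ∩ Nadia: 12:10-15:05, 15:20-17:10.
Sofia ∩ Grace ∩ Jonas ∩ Teo ∩ Nadia ∩ Clara: 12:10-15:05, 15:20-17:10.
Sofia ∩ Grace ∩ Jonas ∩ Teo ∩ Nadia ∩ Clara ∩ Freya: 12:10-14:15, 15:20-17:10.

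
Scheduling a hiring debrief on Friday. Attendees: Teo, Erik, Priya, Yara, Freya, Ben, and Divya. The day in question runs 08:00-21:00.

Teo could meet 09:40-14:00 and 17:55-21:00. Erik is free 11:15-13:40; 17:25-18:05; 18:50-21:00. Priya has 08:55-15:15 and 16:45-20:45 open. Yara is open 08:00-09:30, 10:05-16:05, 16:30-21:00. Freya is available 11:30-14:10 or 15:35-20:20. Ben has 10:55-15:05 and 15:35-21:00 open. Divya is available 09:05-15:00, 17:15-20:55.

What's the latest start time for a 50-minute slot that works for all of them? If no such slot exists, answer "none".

Teo ∩ Erik: 11:15-13:40, 17:55-18:05, 18:50-21:00.
Teo ∩ Erik ∩ Priya: 11:15-13:40, 17:55-18:05, 18:50-20:45.
Teo ∩ Erik ∩ Priya ∩ Yara: 11:15-13:40, 17:55-18:05, 18:50-20:45.
Teo ∩ Erik ∩ Priya ∩ Yara ∩ Freya: 11:30-13:40, 17:55-18:05, 18:50-20:20.
Teo ∩ Erik ∩ Priya ∩ Yara ∩ Freya ∩ Ben: 11:30-13:40, 17:55-18:05, 18:50-20:20.
Teo ∩ Erik ∩ Priya ∩ Yara ∩ Freya ∩ Ben ∩ Divya: 11:30-13:40, 17:55-18:05, 18:50-20:20.
Those are the intersection windows.
The last common window of at least 50 minutes is 18:50-20:20; a 50-minute meeting can start as late as 19:30 and still end by 20:20.

19:30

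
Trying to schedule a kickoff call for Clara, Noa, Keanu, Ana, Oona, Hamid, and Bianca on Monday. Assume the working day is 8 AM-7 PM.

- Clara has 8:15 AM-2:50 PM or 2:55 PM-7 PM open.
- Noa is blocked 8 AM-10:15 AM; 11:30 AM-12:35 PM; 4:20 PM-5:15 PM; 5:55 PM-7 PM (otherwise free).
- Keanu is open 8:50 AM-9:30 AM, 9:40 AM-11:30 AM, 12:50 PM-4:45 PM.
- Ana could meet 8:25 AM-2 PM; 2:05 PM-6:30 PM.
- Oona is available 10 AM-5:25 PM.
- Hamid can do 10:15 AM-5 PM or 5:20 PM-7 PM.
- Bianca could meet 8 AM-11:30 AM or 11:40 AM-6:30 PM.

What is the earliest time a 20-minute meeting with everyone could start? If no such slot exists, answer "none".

10:15

Clara free: 08:15-14:50, 14:55-19:00.
Noa free: 10:15-11:30, 12:35-16:20, 17:15-17:55 (invert busy blocks within the working day).
Keanu free: 08:50-09:30, 09:40-11:30, 12:50-16:45.
Ana free: 08:25-14:00, 14:05-18:30.
Oona free: 10:00-17:25.
Hamid free: 10:15-17:00, 17:20-19:00.
Bianca free: 08:00-11:30, 11:40-18:30.
Clara ∩ Noa: 10:15-11:30, 12:35-14:50, 14:55-16:20, 17:15-17:55.
Clara ∩ Noa ∩ Keanu: 10:15-11:30, 12:50-14:50, 14:55-16:20.
Clara ∩ Noa ∩ Keanu ∩ Ana: 10:15-11:30, 12:50-14:00, 14:05-14:50, 14:55-16:20.
Clara ∩ Noa ∩ Keanu ∩ Ana ∩ Oona: 10:15-11:30, 12:50-14:00, 14:05-14:50, 14:55-16:20.
Clara ∩ Noa ∩ Keanu ∩ Ana ∩ Oona ∩ Hamid: 10:15-11:30, 12:50-14:00, 14:05-14:50, 14:55-16:20.
Clara ∩ Noa ∩ Keanu ∩ Ana ∩ Oona ∩ Hamid ∩ Bianca: 10:15-11:30, 12:50-14:00, 14:05-14:50, 14:55-16:20.
The first common window of at least 20 minutes is 10:15-11:30, so the earliest start is 10:15.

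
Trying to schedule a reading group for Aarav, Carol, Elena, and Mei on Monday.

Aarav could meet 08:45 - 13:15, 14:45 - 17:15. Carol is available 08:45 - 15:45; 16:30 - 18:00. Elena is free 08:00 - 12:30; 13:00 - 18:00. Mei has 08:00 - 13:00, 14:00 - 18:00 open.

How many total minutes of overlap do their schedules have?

Aarav ∩ Carol: 08:45-13:15, 14:45-15:45, 16:30-17:15.
Aarav ∩ Carol ∩ Elena: 08:45-12:30, 13:00-13:15, 14:45-15:45, 16:30-17:15.
Aarav ∩ Carol ∩ Elena ∩ Mei: 08:45-12:30, 14:45-15:45, 16:30-17:15.
Summing the common windows: 225 + 60 + 45 = 330 minutes.

330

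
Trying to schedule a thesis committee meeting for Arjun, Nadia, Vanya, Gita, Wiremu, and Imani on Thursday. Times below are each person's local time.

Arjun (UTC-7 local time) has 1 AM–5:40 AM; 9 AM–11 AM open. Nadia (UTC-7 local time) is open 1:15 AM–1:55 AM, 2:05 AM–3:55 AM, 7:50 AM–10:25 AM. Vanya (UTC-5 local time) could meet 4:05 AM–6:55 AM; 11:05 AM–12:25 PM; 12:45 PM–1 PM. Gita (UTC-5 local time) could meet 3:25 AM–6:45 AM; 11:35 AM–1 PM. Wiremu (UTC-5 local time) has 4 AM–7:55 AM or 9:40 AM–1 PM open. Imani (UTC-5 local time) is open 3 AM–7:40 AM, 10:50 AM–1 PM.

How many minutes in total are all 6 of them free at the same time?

Arjun in UTC: 08:00-12:40, 16:00-18:00 (add 7h to convert from UTC-7).
Nadia in UTC: 08:15-08:55, 09:05-10:55, 14:50-17:25 (add 7h to convert from UTC-7).
Vanya in UTC: 09:05-11:55, 16:05-17:25, 17:45-18:00 (add 5h to convert from UTC-5).
Gita in UTC: 08:25-11:45, 16:35-18:00 (add 5h to convert from UTC-5).
Wiremu in UTC: 09:00-12:55, 14:40-18:00 (add 5h to convert from UTC-5).
Imani in UTC: 08:00-12:40, 15:50-18:00 (add 5h to convert from UTC-5).
Arjun ∩ Nadia: 08:15-08:55, 09:05-10:55, 16:00-17:25.
Arjun ∩ Nadia ∩ Vanya: 09:05-10:55, 16:05-17:25.
Arjun ∩ Nadia ∩ Vanya ∩ Gita: 09:05-10:55, 16:35-17:25.
Arjun ∩ Nadia ∩ Vanya ∩ Gita ∩ Wiremu: 09:05-10:55, 16:35-17:25.
Arjun ∩ Nadia ∩ Vanya ∩ Gita ∩ Wiremu ∩ Imani: 09:05-10:55, 16:35-17:25.
Summing the common windows: 110 + 50 = 160 minutes.

160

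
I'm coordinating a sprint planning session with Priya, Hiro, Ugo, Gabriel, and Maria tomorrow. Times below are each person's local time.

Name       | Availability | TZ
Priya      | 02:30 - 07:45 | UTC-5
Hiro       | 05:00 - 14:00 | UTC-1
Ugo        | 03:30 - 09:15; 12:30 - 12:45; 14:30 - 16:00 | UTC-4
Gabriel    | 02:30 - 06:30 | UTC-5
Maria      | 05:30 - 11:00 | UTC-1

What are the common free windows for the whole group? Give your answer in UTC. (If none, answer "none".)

Priya in UTC: 07:30-12:45 (add 5h to convert from UTC-5).
Hiro in UTC: 06:00-15:00 (add 1h to convert from UTC-1).
Ugo in UTC: 07:30-13:15, 16:30-16:45, 18:30-20:00 (add 4h to convert from UTC-4).
Gabriel in UTC: 07:30-11:30 (add 5h to convert from UTC-5).
Maria in UTC: 06:30-12:00 (add 1h to convert from UTC-1).
Priya ∩ Hiro: 07:30-12:45.
Priya ∩ Hiro ∩ Ugo: 07:30-12:45.
Priya ∩ Hiro ∩ Ugo ∩ Gabriel: 07:30-11:30.
Priya ∩ Hiro ∩ Ugo ∩ Gabriel ∩ Maria: 07:30-11:30.
So the common availability across everyone is 07:30-11:30.

07:30-11:30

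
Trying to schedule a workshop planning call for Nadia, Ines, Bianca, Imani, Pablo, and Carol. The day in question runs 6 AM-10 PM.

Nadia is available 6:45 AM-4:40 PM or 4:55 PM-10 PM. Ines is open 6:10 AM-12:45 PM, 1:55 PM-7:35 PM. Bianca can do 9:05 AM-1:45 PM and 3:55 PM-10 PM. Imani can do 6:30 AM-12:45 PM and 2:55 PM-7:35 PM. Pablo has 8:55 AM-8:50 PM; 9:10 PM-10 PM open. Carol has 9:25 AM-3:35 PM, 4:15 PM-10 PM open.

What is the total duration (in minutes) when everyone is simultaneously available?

385

Nadia ∩ Ines: 06:45-12:45, 13:55-16:40, 16:55-19:35.
Nadia ∩ Ines ∩ Bianca: 09:05-12:45, 15:55-16:40, 16:55-19:35.
Nadia ∩ Ines ∩ Bianca ∩ Imani: 09:05-12:45, 15:55-16:40, 16:55-19:35.
Nadia ∩ Ines ∩ Bianca ∩ Imani ∩ Pablo: 09:05-12:45, 15:55-16:40, 16:55-19:35.
Nadia ∩ Ines ∩ Bianca ∩ Imani ∩ Pablo ∩ Carol: 09:25-12:45, 16:15-16:40, 16:55-19:35.
Summing the common windows: 200 + 25 + 160 = 385 minutes.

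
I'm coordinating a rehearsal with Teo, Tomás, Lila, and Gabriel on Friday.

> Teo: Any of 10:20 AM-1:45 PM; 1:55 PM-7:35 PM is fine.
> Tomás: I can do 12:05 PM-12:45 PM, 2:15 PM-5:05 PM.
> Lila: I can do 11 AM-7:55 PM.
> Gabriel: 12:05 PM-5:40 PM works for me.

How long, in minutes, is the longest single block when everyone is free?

170

Teo ∩ Tomás: 12:05-12:45, 14:15-17:05.
Teo ∩ Tomás ∩ Lila: 12:05-12:45, 14:15-17:05.
Teo ∩ Tomás ∩ Lila ∩ Gabriel: 12:05-12:45, 14:15-17:05.
So the common availability across everyone is 12:05-12:45, 14:15-17:05.
The longest is 14:15-17:05 at 170 minutes.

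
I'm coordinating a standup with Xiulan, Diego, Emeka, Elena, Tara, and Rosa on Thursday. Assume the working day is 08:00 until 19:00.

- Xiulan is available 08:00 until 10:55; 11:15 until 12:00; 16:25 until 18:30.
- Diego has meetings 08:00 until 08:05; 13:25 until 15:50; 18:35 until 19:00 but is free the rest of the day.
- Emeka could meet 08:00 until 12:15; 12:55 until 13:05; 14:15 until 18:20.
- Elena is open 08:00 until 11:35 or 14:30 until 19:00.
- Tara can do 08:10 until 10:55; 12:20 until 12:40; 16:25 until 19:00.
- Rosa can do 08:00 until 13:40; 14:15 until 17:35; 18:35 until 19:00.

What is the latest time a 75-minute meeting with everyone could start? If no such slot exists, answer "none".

Xiulan free: 08:00-10:55, 11:15-12:00, 16:25-18:30.
Diego free: 08:05-13:25, 15:50-18:35 (invert busy blocks within the working day).
Emeka free: 08:00-12:15, 12:55-13:05, 14:15-18:20.
Elena free: 08:00-11:35, 14:30-19:00.
Tara free: 08:10-10:55, 12:20-12:40, 16:25-19:00.
Rosa free: 08:00-13:40, 14:15-17:35, 18:35-19:00.
Xiulan ∩ Diego: 08:05-10:55, 11:15-12:00, 16:25-18:30.
Xiulan ∩ Diego ∩ Emeka: 08:05-10:55, 11:15-12:00, 16:25-18:20.
Xiulan ∩ Diego ∩ Emeka ∩ Elena: 08:05-10:55, 11:15-11:35, 16:25-18:20.
Xiulan ∩ Diego ∩ Emeka ∩ Elena ∩ Tara: 08:10-10:55, 16:25-18:20.
Xiulan ∩ Diego ∩ Emeka ∩ Elena ∩ Tara ∩ Rosa: 08:10-10:55, 16:25-17:35.
Those are the intersection windows.
The last common window of at least 75 minutes is 08:10-10:55; a 75-minute meeting can start as late as 09:40 and still end by 10:55.

09:40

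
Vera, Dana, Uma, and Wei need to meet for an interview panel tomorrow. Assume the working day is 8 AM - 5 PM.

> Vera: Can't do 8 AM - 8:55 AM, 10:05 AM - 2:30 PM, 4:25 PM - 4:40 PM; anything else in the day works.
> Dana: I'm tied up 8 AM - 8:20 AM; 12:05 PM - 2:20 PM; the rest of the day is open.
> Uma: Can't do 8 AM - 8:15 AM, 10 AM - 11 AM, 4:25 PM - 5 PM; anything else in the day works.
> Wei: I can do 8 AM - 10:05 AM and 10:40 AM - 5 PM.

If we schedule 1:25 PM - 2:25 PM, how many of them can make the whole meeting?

2

Vera free: 08:55-10:05, 14:30-16:25, 16:40-17:00 (invert busy blocks within the working day).
Dana free: 08:20-12:05, 14:20-17:00 (invert busy blocks within the working day).
Uma free: 08:15-10:00, 11:00-16:25 (invert busy blocks within the working day).
Wei free: 08:00-10:05, 10:40-17:00.
Uma and Wei can make the full 13:25-14:25 slot — that's 2.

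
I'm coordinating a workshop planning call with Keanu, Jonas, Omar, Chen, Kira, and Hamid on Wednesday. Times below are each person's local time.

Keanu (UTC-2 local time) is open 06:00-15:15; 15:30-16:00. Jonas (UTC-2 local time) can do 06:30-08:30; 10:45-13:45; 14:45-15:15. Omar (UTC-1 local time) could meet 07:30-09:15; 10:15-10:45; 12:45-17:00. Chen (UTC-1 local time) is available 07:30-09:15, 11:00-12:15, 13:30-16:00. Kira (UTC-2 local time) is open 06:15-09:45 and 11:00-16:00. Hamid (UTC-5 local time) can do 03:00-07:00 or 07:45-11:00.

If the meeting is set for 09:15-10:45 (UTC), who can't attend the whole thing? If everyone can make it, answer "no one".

Chen, Jonas, Omar

Keanu in UTC: 08:00-17:15, 17:30-18:00 (add 2h to convert from UTC-2).
Jonas in UTC: 08:30-10:30, 12:45-15:45, 16:45-17:15 (add 2h to convert from UTC-2).
Omar in UTC: 08:30-10:15, 11:15-11:45, 13:45-18:00 (add 1h to convert from UTC-1).
Chen in UTC: 08:30-10:15, 12:00-13:15, 14:30-17:00 (add 1h to convert from UTC-1).
Kira in UTC: 08:15-11:45, 13:00-18:00 (add 2h to convert from UTC-2).
Hamid in UTC: 08:00-12:00, 12:45-16:00 (add 5h to convert from UTC-5).
Keanu: free for 09:15-10:45. Jonas: not fully free for 09:15-10:45. Omar: not fully free for 09:15-10:45. Chen: not fully free for 09:15-10:45. Kira: free for 09:15-10:45. Hamid: free for 09:15-10:45.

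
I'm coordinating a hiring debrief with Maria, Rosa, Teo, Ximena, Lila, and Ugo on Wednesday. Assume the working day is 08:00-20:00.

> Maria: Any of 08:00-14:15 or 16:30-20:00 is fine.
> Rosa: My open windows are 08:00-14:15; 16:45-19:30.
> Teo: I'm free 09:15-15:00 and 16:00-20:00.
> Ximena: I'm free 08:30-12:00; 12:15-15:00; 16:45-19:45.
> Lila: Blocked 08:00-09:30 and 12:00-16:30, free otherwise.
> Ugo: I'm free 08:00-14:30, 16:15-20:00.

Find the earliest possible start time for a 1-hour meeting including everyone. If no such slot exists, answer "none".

09:30

Maria free: 08:00-14:15, 16:30-20:00.
Rosa free: 08:00-14:15, 16:45-19:30.
Teo free: 09:15-15:00, 16:00-20:00.
Ximena free: 08:30-12:00, 12:15-15:00, 16:45-19:45.
Lila free: 09:30-12:00, 16:30-20:00 (invert busy blocks within the working day).
Ugo free: 08:00-14:30, 16:15-20:00.
Maria ∩ Rosa: 08:00-14:15, 16:45-19:30.
Maria ∩ Rosa ∩ Teo: 09:15-14:15, 16:45-19:30.
Maria ∩ Rosa ∩ Teo ∩ Ximena: 09:15-12:00, 12:15-14:15, 16:45-19:30.
Maria ∩ Rosa ∩ Teo ∩ Ximena ∩ Lila: 09:30-12:00, 16:45-19:30.
Maria ∩ Rosa ∩ Teo ∩ Ximena ∩ Lila ∩ Ugo: 09:30-12:00, 16:45-19:30.
So the common availability across everyone is 09:30-12:00, 16:45-19:30.
The first common window of at least 60 minutes is 09:30-12:00, so the earliest start is 09:30.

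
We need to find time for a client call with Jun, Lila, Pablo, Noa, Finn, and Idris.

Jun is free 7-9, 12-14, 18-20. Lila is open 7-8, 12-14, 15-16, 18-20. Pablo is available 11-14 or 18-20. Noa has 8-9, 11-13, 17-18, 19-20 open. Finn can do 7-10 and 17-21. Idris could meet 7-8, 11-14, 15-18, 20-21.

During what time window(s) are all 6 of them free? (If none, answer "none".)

none

Jun ∩ Lila: 07:00-08:00, 12:00-14:00, 18:00-20:00.
Jun ∩ Lila ∩ Pablo: 12:00-14:00, 18:00-20:00.
Jun ∩ Lila ∩ Pablo ∩ Noa: 12:00-13:00, 19:00-20:00.
Jun ∩ Lila ∩ Pablo ∩ Noa ∩ Finn: 19:00-20:00.
Jun ∩ Lila ∩ Pablo ∩ Noa ∩ Finn ∩ Idris: ∅.
There is no time when everyone is free.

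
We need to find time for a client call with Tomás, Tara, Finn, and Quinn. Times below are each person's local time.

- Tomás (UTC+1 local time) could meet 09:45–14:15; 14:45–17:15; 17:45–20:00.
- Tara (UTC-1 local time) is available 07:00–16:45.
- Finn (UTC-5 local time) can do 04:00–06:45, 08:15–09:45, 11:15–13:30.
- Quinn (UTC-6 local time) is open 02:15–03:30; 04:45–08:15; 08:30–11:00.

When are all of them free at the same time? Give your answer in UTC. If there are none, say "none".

Tomás in UTC: 08:45-13:15, 13:45-16:15, 16:45-19:00 (subtract 1h to convert from UTC+1).
Tara in UTC: 08:00-17:45 (add 1h to convert from UTC-1).
Finn in UTC: 09:00-11:45, 13:15-14:45, 16:15-18:30 (add 5h to convert from UTC-5).
Quinn in UTC: 08:15-09:30, 10:45-14:15, 14:30-17:00 (add 6h to convert from UTC-6).
Tomás ∩ Tara: 08:45-13:15, 13:45-16:15, 16:45-17:45.
Tomás ∩ Tara ∩ Finn: 09:00-11:45, 13:45-14:45, 16:45-17:45.
Tomás ∩ Tara ∩ Finn ∩ Quinn: 09:00-09:30, 10:45-11:45, 13:45-14:15, 14:30-14:45, 16:45-17:00.

09:00-09:30, 10:45-11:45, 13:45-14:15, 14:30-14:45, 16:45-17:00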